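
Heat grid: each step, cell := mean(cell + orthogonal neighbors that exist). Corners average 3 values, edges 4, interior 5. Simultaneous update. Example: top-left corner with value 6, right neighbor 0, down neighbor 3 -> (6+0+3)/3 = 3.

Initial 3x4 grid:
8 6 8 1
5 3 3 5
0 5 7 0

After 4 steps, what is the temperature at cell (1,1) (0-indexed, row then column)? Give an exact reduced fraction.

Step 1: cell (1,1) = 22/5
Step 2: cell (1,1) = 118/25
Step 3: cell (1,1) = 26923/6000
Step 4: cell (1,1) = 821311/180000
Full grid after step 4:
  322841/64800 1047947/216000 1000627/216000 549257/129600
  985327/216000 821311/180000 1521047/360000 3540703/864000
  137383/32400 27721/6750 4556/1125 165269/43200

Answer: 821311/180000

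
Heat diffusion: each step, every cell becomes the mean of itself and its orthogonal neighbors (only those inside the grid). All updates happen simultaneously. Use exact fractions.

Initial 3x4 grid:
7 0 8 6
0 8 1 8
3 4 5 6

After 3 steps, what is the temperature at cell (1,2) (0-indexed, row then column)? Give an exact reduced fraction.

Answer: 31633/6000

Derivation:
Step 1: cell (1,2) = 6
Step 2: cell (1,2) = 108/25
Step 3: cell (1,2) = 31633/6000
Full grid after step 3:
  967/270 16453/3600 17173/3600 2503/432
  28531/7200 5737/1500 31633/6000 76277/14400
  3733/1080 7889/1800 8249/1800 2413/432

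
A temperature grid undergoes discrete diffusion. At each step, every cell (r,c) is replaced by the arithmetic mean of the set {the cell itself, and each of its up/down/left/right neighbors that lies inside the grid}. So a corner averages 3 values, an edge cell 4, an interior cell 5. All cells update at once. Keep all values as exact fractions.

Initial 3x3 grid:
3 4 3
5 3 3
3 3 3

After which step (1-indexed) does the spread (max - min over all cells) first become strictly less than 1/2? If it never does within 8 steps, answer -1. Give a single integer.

Answer: 3

Derivation:
Step 1: max=4, min=3, spread=1
Step 2: max=443/120, min=3, spread=83/120
Step 3: max=2597/720, min=2857/900, spread=173/400
  -> spread < 1/2 first at step 3
Step 4: max=151039/43200, min=5761/1800, spread=511/1728
Step 5: max=9005933/2592000, min=78401/24000, spread=4309/20736
Step 6: max=533943751/155520000, min=10651237/3240000, spread=36295/248832
Step 7: max=31878770597/9331200000, min=2576935831/777600000, spread=305773/2985984
Step 8: max=1902930670159/559872000000, min=25870575497/7776000000, spread=2575951/35831808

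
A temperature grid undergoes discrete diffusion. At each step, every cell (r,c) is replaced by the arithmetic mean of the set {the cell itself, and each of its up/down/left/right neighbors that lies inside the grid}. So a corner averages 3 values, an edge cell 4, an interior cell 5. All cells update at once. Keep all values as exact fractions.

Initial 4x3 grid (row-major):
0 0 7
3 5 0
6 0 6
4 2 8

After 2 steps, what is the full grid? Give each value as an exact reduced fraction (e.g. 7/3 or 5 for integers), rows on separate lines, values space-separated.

Answer: 5/2 119/60 59/18
187/80 82/25 179/60
291/80 313/100 257/60
43/12 499/120 37/9

Derivation:
After step 1:
  1 3 7/3
  7/2 8/5 9/2
  13/4 19/5 7/2
  4 7/2 16/3
After step 2:
  5/2 119/60 59/18
  187/80 82/25 179/60
  291/80 313/100 257/60
  43/12 499/120 37/9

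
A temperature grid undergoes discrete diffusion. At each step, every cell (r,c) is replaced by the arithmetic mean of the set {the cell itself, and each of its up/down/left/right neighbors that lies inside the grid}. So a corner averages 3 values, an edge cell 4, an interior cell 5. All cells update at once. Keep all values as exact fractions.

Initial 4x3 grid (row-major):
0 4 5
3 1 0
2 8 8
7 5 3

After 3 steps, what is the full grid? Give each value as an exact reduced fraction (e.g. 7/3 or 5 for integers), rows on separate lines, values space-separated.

Answer: 709/270 3949/1440 2249/720
1099/360 4123/1200 1717/480
3031/720 861/200 6547/1440
10273/2160 4861/960 1351/270

Derivation:
After step 1:
  7/3 5/2 3
  3/2 16/5 7/2
  5 24/5 19/4
  14/3 23/4 16/3
After step 2:
  19/9 331/120 3
  361/120 31/10 289/80
  479/120 47/10 1103/240
  185/36 411/80 95/18
After step 3:
  709/270 3949/1440 2249/720
  1099/360 4123/1200 1717/480
  3031/720 861/200 6547/1440
  10273/2160 4861/960 1351/270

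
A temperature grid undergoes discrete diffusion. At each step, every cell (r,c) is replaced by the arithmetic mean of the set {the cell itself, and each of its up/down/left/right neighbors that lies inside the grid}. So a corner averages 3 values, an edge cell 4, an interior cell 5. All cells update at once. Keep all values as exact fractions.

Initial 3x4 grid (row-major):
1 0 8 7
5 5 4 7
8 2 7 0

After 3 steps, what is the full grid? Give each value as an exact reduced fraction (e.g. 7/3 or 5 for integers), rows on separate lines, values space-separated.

After step 1:
  2 7/2 19/4 22/3
  19/4 16/5 31/5 9/2
  5 11/2 13/4 14/3
After step 2:
  41/12 269/80 1307/240 199/36
  299/80 463/100 219/50 227/40
  61/12 339/80 1177/240 149/36
After step 3:
  631/180 3371/800 33689/7200 11987/2160
  6747/1600 8139/2000 5007/1000 11833/2400
  1567/360 3771/800 31789/7200 10597/2160

Answer: 631/180 3371/800 33689/7200 11987/2160
6747/1600 8139/2000 5007/1000 11833/2400
1567/360 3771/800 31789/7200 10597/2160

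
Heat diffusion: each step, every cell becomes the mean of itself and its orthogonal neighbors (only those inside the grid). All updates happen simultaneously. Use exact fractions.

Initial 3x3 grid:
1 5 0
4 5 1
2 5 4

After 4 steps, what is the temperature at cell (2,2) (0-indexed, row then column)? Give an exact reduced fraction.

Step 1: cell (2,2) = 10/3
Step 2: cell (2,2) = 59/18
Step 3: cell (2,2) = 719/216
Step 4: cell (2,2) = 8435/2592
Full grid after step 4:
  16321/5184 105461/34560 557/192
  4829/1440 46057/14400 53563/17280
  2245/648 9853/2880 8435/2592

Answer: 8435/2592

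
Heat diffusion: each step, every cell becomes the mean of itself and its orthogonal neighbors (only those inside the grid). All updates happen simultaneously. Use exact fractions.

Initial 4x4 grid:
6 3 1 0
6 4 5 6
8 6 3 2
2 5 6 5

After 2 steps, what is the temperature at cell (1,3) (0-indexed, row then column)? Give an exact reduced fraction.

Answer: 803/240

Derivation:
Step 1: cell (1,3) = 13/4
Step 2: cell (1,3) = 803/240
Full grid after step 2:
  29/6 311/80 713/240 47/18
  213/40 233/50 37/10 803/240
  217/40 493/100 443/100 959/240
  61/12 197/40 547/120 157/36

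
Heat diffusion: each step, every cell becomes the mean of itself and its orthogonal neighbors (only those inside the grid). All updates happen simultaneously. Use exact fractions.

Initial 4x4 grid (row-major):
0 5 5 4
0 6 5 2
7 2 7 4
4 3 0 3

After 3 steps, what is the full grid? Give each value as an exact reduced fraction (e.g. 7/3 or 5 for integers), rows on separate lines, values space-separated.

After step 1:
  5/3 4 19/4 11/3
  13/4 18/5 5 15/4
  13/4 5 18/5 4
  14/3 9/4 13/4 7/3
After step 2:
  107/36 841/240 209/48 73/18
  353/120 417/100 207/50 197/48
  97/24 177/50 417/100 821/240
  61/18 91/24 343/120 115/36
After step 3:
  6781/2160 27001/7200 28897/7200 901/216
  12713/3600 4391/1200 12563/3000 28297/7200
  12521/3600 2957/750 4351/1200 26801/7200
  101/27 12221/3600 12613/3600 6821/2160

Answer: 6781/2160 27001/7200 28897/7200 901/216
12713/3600 4391/1200 12563/3000 28297/7200
12521/3600 2957/750 4351/1200 26801/7200
101/27 12221/3600 12613/3600 6821/2160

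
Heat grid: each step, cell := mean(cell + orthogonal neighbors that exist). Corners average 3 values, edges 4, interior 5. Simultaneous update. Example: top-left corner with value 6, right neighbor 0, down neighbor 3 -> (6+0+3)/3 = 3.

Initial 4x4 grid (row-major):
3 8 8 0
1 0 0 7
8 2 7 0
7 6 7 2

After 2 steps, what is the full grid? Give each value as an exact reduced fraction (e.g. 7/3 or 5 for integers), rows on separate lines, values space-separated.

Answer: 47/12 299/80 363/80 43/12
137/40 379/100 311/100 303/80
191/40 4 217/50 239/80
17/3 113/20 43/10 25/6

Derivation:
After step 1:
  4 19/4 4 5
  3 11/5 22/5 7/4
  9/2 23/5 16/5 4
  7 11/2 11/2 3
After step 2:
  47/12 299/80 363/80 43/12
  137/40 379/100 311/100 303/80
  191/40 4 217/50 239/80
  17/3 113/20 43/10 25/6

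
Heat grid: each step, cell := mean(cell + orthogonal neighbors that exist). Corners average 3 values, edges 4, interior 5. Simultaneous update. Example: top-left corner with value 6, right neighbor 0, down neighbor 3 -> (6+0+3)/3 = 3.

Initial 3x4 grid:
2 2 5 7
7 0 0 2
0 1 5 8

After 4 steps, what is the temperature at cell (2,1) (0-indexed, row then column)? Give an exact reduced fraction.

Answer: 18029/6750

Derivation:
Step 1: cell (2,1) = 3/2
Step 2: cell (2,1) = 29/12
Step 3: cell (2,1) = 4381/1800
Step 4: cell (2,1) = 18029/6750
Full grid after step 4:
  339233/129600 616303/216000 700543/216000 476873/129600
  2195267/864000 956863/360000 1166363/360000 3161227/864000
  312383/129600 18029/6750 56639/18000 157441/43200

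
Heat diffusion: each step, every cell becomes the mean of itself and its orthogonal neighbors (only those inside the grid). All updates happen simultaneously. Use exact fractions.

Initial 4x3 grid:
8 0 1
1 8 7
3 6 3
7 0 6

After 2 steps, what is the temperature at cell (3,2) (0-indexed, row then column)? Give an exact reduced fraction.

Step 1: cell (3,2) = 3
Step 2: cell (3,2) = 53/12
Full grid after step 2:
  49/12 859/240 35/9
  333/80 112/25 1039/240
  199/48 229/50 69/16
  37/9 181/48 53/12

Answer: 53/12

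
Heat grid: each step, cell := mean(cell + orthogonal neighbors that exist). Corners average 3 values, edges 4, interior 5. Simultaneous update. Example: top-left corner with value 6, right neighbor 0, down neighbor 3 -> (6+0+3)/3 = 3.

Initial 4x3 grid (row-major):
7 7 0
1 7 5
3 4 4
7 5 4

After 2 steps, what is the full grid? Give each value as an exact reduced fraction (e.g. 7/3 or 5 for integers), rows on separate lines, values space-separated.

Answer: 59/12 381/80 53/12
361/80 463/100 341/80
357/80 112/25 1031/240
55/12 71/15 163/36

Derivation:
After step 1:
  5 21/4 4
  9/2 24/5 4
  15/4 23/5 17/4
  5 5 13/3
After step 2:
  59/12 381/80 53/12
  361/80 463/100 341/80
  357/80 112/25 1031/240
  55/12 71/15 163/36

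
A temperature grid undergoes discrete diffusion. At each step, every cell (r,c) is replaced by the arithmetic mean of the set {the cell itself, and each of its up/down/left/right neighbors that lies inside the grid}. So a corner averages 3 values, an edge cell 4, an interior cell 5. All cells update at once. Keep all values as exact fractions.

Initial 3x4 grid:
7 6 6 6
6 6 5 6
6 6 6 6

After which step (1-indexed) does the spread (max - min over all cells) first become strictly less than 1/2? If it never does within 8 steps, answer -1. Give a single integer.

Step 1: max=19/3, min=23/4, spread=7/12
Step 2: max=113/18, min=577/100, spread=457/900
Step 3: max=13253/2160, min=27989/4800, spread=13159/43200
  -> spread < 1/2 first at step 3
Step 4: max=791647/129600, min=252649/43200, spread=337/1296
Step 5: max=47132873/7776000, min=101441309/17280000, spread=29685679/155520000
Step 6: max=2819737507/466560000, min=914390419/155520000, spread=61253/373248
Step 7: max=168610653713/27993600000, min=55005860321/9331200000, spread=14372291/111974400
Step 8: max=10097002795267/1679616000000, min=3305470456339/559872000000, spread=144473141/1343692800

Answer: 3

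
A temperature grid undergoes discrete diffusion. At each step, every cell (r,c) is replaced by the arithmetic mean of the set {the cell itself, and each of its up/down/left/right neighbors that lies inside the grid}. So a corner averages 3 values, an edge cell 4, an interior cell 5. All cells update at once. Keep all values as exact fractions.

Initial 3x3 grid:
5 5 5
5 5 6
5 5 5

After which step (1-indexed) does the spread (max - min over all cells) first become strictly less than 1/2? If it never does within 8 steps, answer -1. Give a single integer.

Step 1: max=16/3, min=5, spread=1/3
  -> spread < 1/2 first at step 1
Step 2: max=1267/240, min=5, spread=67/240
Step 3: max=11237/2160, min=1007/200, spread=1807/10800
Step 4: max=4477963/864000, min=27361/5400, spread=33401/288000
Step 5: max=40109933/7776000, min=2743391/540000, spread=3025513/38880000
Step 6: max=16016926867/3110400000, min=146755949/28800000, spread=53531/995328
Step 7: max=959152925849/186624000000, min=39671116051/7776000000, spread=450953/11943936
Step 8: max=57496103560603/11197440000000, min=4766608610519/933120000000, spread=3799043/143327232

Answer: 1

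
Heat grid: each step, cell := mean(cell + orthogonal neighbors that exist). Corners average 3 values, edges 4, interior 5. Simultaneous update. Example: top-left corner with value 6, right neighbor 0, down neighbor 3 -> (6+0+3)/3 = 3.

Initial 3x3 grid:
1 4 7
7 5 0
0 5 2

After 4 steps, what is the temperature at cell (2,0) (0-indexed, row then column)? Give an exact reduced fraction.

Answer: 152473/43200

Derivation:
Step 1: cell (2,0) = 4
Step 2: cell (2,0) = 41/12
Step 3: cell (2,0) = 853/240
Step 4: cell (2,0) = 152473/43200
Full grid after step 4:
  82249/21600 3273823/864000 476669/129600
  118549/32000 17983/5000 169511/48000
  152473/43200 746237/216000 217097/64800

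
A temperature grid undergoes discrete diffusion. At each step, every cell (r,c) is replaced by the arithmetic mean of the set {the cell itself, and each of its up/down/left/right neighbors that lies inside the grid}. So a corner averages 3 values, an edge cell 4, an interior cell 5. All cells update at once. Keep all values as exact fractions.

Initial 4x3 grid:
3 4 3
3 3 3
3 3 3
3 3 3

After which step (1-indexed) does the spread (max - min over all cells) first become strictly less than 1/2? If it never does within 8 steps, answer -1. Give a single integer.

Answer: 1

Derivation:
Step 1: max=10/3, min=3, spread=1/3
  -> spread < 1/2 first at step 1
Step 2: max=787/240, min=3, spread=67/240
Step 3: max=6917/2160, min=3, spread=437/2160
Step 4: max=2749531/864000, min=3009/1000, spread=29951/172800
Step 5: max=24543821/7776000, min=10204/3375, spread=206761/1555200
Step 6: max=9787395571/3110400000, min=16365671/5400000, spread=14430763/124416000
Step 7: max=584979741689/186624000000, min=1313652727/432000000, spread=139854109/1492992000
Step 8: max=35014791890251/11197440000000, min=118491228977/38880000000, spread=7114543559/89579520000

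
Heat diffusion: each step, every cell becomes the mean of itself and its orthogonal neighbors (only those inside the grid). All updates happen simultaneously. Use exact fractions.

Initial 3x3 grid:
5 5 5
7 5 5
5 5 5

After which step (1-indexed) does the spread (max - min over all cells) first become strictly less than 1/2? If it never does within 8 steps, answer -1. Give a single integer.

Step 1: max=17/3, min=5, spread=2/3
Step 2: max=667/120, min=5, spread=67/120
Step 3: max=5837/1080, min=507/100, spread=1807/5400
  -> spread < 1/2 first at step 3
Step 4: max=2317963/432000, min=13861/2700, spread=33401/144000
Step 5: max=20669933/3888000, min=1393391/270000, spread=3025513/19440000
Step 6: max=8240926867/1555200000, min=74755949/14400000, spread=53531/497664
Step 7: max=492592925849/93312000000, min=20231116051/3888000000, spread=450953/5971968
Step 8: max=29502503560603/5598720000000, min=2433808610519/466560000000, spread=3799043/71663616

Answer: 3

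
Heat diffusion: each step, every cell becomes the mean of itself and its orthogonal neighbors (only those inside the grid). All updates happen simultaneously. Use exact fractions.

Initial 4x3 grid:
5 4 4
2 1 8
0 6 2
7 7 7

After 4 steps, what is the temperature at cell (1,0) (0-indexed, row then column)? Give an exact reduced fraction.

Answer: 813853/216000

Derivation:
Step 1: cell (1,0) = 2
Step 2: cell (1,0) = 817/240
Step 3: cell (1,0) = 23749/7200
Step 4: cell (1,0) = 813853/216000
Full grid after step 4:
  113747/32400 188269/48000 264869/64800
  813853/216000 38913/10000 476239/108000
  870553/216000 180677/40000 500089/108000
  596603/129600 456013/96000 661453/129600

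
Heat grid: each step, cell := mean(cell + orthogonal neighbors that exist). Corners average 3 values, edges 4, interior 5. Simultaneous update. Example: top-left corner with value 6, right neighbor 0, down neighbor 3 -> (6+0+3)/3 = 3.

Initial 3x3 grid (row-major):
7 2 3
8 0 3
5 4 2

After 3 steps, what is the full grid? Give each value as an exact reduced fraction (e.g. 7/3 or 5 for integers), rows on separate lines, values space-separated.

After step 1:
  17/3 3 8/3
  5 17/5 2
  17/3 11/4 3
After step 2:
  41/9 221/60 23/9
  74/15 323/100 83/30
  161/36 889/240 31/12
After step 3:
  2371/540 6311/1800 1621/540
  967/225 7327/2000 5011/1800
  9439/2160 50363/14400 2173/720

Answer: 2371/540 6311/1800 1621/540
967/225 7327/2000 5011/1800
9439/2160 50363/14400 2173/720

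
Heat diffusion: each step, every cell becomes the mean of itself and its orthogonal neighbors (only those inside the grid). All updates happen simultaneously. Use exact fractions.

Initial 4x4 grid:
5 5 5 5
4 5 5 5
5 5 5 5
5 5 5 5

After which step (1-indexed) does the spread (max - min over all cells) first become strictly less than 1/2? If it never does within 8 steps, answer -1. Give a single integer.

Answer: 1

Derivation:
Step 1: max=5, min=14/3, spread=1/3
  -> spread < 1/2 first at step 1
Step 2: max=5, min=569/120, spread=31/120
Step 3: max=5, min=5189/1080, spread=211/1080
Step 4: max=5, min=523157/108000, spread=16843/108000
Step 5: max=44921/9000, min=4721357/972000, spread=130111/972000
Step 6: max=2692841/540000, min=142157633/29160000, spread=3255781/29160000
Step 7: max=2688893/540000, min=4273646309/874800000, spread=82360351/874800000
Step 8: max=483493559/97200000, min=128468683109/26244000000, spread=2074577821/26244000000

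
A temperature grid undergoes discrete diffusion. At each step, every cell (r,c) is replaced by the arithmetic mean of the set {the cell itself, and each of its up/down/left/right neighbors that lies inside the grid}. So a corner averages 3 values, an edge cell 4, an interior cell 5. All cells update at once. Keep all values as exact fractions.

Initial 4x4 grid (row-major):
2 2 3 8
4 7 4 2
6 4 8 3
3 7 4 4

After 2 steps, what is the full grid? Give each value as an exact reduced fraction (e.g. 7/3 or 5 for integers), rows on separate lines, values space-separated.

After step 1:
  8/3 7/2 17/4 13/3
  19/4 21/5 24/5 17/4
  17/4 32/5 23/5 17/4
  16/3 9/2 23/4 11/3
After step 2:
  131/36 877/240 1013/240 77/18
  119/30 473/100 221/50 529/120
  311/60 479/100 129/25 503/120
  169/36 1319/240 1111/240 41/9

Answer: 131/36 877/240 1013/240 77/18
119/30 473/100 221/50 529/120
311/60 479/100 129/25 503/120
169/36 1319/240 1111/240 41/9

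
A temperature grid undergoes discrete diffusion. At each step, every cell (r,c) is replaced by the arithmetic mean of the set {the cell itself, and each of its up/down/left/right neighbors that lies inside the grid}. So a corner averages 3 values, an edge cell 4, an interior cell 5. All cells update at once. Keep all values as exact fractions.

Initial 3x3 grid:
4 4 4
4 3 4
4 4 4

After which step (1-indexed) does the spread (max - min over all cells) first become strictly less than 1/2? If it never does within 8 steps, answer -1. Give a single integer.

Answer: 1

Derivation:
Step 1: max=4, min=15/4, spread=1/4
  -> spread < 1/2 first at step 1
Step 2: max=311/80, min=94/25, spread=51/400
Step 3: max=1393/360, min=18377/4800, spread=589/14400
Step 4: max=1110919/288000, min=115057/30000, spread=31859/1440000
Step 5: max=6935279/1800000, min=66428393/17280000, spread=751427/86400000
Step 6: max=3992136871/1036800000, min=415365313/108000000, spread=23149331/5184000000
Step 7: max=24945068111/6480000000, min=239349345737/62208000000, spread=616540643/311040000000
Step 8: max=14365987991239/3732480000000, min=1496087546017/388800000000, spread=17737747379/18662400000000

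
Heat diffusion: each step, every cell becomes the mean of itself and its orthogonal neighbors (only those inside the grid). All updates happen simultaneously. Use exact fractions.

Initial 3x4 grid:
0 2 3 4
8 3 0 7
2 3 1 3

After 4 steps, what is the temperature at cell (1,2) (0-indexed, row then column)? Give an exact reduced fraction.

Answer: 13289/4500

Derivation:
Step 1: cell (1,2) = 14/5
Step 2: cell (1,2) = 27/10
Step 3: cell (1,2) = 701/240
Step 4: cell (1,2) = 13289/4500
Full grid after step 4:
  15409/5184 126103/43200 25963/8640 20527/6480
  529307/172800 209959/72000 13289/4500 54247/17280
  15883/5184 63689/21600 12599/4320 39209/12960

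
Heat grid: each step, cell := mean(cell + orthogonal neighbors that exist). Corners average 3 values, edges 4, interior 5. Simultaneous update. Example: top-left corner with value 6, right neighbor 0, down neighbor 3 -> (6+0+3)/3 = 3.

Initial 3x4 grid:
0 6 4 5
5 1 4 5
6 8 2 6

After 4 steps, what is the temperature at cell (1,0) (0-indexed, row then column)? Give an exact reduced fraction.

Answer: 12109/2880

Derivation:
Step 1: cell (1,0) = 3
Step 2: cell (1,0) = 89/20
Step 3: cell (1,0) = 943/240
Step 4: cell (1,0) = 12109/2880
Full grid after step 4:
  12347/3240 17429/4320 88309/21600 14279/3240
  12109/2880 48869/12000 52789/12000 31403/7200
  56053/12960 38963/8640 189343/43200 59131/12960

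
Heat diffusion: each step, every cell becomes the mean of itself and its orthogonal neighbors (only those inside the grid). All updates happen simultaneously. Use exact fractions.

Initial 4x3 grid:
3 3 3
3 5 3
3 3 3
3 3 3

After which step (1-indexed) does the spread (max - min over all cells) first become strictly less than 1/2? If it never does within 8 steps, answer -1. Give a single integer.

Step 1: max=7/2, min=3, spread=1/2
Step 2: max=173/50, min=3, spread=23/50
  -> spread < 1/2 first at step 2
Step 3: max=8011/2400, min=613/200, spread=131/480
Step 4: max=71351/21600, min=11191/3600, spread=841/4320
Step 5: max=28462051/8640000, min=2253373/720000, spread=56863/345600
Step 6: max=254814341/77760000, min=20429543/6480000, spread=386393/3110400
Step 7: max=101705723131/31104000000, min=8196358813/2592000000, spread=26795339/248832000
Step 8: max=6082535714129/1866240000000, min=493646149667/155520000000, spread=254051069/2985984000

Answer: 2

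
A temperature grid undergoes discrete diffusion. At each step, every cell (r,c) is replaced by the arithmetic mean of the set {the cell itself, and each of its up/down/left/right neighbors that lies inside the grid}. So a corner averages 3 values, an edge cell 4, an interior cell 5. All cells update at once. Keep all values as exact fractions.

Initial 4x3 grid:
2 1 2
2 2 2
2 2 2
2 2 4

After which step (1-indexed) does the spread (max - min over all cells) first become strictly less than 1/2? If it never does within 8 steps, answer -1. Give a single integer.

Answer: 4

Derivation:
Step 1: max=8/3, min=5/3, spread=1
Step 2: max=23/9, min=413/240, spread=601/720
Step 3: max=257/108, min=3883/2160, spread=419/720
Step 4: max=149533/64800, min=237761/129600, spread=4087/8640
  -> spread < 1/2 first at step 4
Step 5: max=8730737/3888000, min=14506819/7776000, spread=65659/172800
Step 6: max=514321303/233280000, min=884139881/466560000, spread=1926703/6220800
Step 7: max=30405622277/13996800000, min=53769027979/27993600000, spread=93896221/373248000
Step 8: max=1803812349943/839808000000, min=3262121601761/1679616000000, spread=61422773/298598400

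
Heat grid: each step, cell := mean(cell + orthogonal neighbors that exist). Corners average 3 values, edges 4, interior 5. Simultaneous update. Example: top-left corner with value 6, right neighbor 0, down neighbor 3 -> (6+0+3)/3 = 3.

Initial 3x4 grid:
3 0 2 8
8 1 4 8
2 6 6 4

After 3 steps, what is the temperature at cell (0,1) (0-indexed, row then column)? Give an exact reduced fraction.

Step 1: cell (0,1) = 3/2
Step 2: cell (0,1) = 187/60
Step 3: cell (0,1) = 148/45
Full grid after step 3:
  3629/1080 148/45 199/48 871/180
  1741/480 1561/400 351/80 1253/240
  9173/2160 6031/1440 155/32 3829/720

Answer: 148/45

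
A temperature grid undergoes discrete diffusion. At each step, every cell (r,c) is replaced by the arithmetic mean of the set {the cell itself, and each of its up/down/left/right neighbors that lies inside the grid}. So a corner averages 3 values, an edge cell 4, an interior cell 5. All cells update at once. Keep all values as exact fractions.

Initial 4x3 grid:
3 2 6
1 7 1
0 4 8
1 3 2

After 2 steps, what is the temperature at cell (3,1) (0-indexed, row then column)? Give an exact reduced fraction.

Step 1: cell (3,1) = 5/2
Step 2: cell (3,1) = 377/120
Full grid after step 2:
  37/12 25/8 13/3
  37/16 403/100 61/16
  599/240 303/100 1079/240
  16/9 377/120 127/36

Answer: 377/120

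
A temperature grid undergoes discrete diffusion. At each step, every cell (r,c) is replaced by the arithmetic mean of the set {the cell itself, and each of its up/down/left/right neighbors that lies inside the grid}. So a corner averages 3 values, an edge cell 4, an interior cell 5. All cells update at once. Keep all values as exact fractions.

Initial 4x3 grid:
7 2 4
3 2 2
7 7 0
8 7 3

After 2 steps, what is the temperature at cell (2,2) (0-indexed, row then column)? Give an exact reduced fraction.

Step 1: cell (2,2) = 3
Step 2: cell (2,2) = 97/30
Full grid after step 2:
  25/6 817/240 101/36
  91/20 183/50 163/60
  86/15 233/50 97/30
  119/18 1291/240 151/36

Answer: 97/30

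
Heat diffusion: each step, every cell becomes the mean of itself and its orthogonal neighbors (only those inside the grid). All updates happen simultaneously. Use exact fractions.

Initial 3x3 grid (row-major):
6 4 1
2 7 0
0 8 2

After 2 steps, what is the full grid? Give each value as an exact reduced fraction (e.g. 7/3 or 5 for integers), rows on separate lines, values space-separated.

Answer: 49/12 431/120 26/9
917/240 96/25 117/40
34/9 907/240 121/36

Derivation:
After step 1:
  4 9/2 5/3
  15/4 21/5 5/2
  10/3 17/4 10/3
After step 2:
  49/12 431/120 26/9
  917/240 96/25 117/40
  34/9 907/240 121/36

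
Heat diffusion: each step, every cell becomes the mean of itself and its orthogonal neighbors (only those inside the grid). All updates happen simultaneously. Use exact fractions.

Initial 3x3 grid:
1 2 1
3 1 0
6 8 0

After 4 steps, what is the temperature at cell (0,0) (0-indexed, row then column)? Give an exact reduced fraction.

Step 1: cell (0,0) = 2
Step 2: cell (0,0) = 2
Step 3: cell (0,0) = 106/45
Step 4: cell (0,0) = 25093/10800
Full grid after step 4:
  25093/10800 194383/96000 2661/1600
  2481697/864000 866089/360000 907661/432000
  208633/64800 2571197/864000 322091/129600

Answer: 25093/10800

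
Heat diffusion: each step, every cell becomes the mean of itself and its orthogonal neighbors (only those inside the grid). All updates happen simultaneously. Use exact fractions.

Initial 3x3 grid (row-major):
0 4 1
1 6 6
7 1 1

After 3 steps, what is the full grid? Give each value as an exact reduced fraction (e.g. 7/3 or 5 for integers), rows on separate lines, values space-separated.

Answer: 6121/2160 44227/14400 6901/2160
22351/7200 3179/1000 24101/7200
769/240 48227/14400 7141/2160

Derivation:
After step 1:
  5/3 11/4 11/3
  7/2 18/5 7/2
  3 15/4 8/3
After step 2:
  95/36 701/240 119/36
  353/120 171/50 403/120
  41/12 781/240 119/36
After step 3:
  6121/2160 44227/14400 6901/2160
  22351/7200 3179/1000 24101/7200
  769/240 48227/14400 7141/2160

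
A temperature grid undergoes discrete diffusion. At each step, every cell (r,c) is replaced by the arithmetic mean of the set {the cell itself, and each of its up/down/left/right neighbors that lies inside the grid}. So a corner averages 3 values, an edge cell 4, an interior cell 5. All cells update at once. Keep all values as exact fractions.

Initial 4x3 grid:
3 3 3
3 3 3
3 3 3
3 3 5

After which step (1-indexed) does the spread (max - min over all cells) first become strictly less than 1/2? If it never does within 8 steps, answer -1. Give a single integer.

Answer: 3

Derivation:
Step 1: max=11/3, min=3, spread=2/3
Step 2: max=32/9, min=3, spread=5/9
Step 3: max=365/108, min=3, spread=41/108
  -> spread < 1/2 first at step 3
Step 4: max=43097/12960, min=3, spread=4217/12960
Step 5: max=2541949/777600, min=10879/3600, spread=38417/155520
Step 6: max=151168211/46656000, min=218597/72000, spread=1903471/9331200
Step 7: max=8999069089/2799360000, min=6595759/2160000, spread=18038617/111974400
Step 8: max=537152982851/167961600000, min=596126759/194400000, spread=883978523/6718464000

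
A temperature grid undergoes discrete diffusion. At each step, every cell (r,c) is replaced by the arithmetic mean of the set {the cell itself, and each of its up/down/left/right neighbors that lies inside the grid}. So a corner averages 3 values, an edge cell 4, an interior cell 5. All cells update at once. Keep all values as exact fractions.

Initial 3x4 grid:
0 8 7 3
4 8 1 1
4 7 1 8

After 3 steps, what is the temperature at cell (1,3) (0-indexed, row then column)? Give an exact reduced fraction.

Answer: 6101/1600

Derivation:
Step 1: cell (1,3) = 13/4
Step 2: cell (1,3) = 277/80
Step 3: cell (1,3) = 6101/1600
Full grid after step 3:
  1711/360 471/100 15881/3600 8491/2160
  1869/400 9487/2000 2103/500 6101/1600
  3427/720 3693/800 30437/7200 4003/1080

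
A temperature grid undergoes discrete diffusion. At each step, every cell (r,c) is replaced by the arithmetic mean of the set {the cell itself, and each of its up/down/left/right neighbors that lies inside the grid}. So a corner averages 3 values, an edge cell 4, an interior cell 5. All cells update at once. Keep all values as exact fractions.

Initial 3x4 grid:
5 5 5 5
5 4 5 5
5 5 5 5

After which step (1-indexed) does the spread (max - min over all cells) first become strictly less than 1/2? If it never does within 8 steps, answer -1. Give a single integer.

Answer: 1

Derivation:
Step 1: max=5, min=19/4, spread=1/4
  -> spread < 1/2 first at step 1
Step 2: max=5, min=477/100, spread=23/100
Step 3: max=1987/400, min=23189/4800, spread=131/960
Step 4: max=35609/7200, min=209449/43200, spread=841/8640
Step 5: max=7106627/1440000, min=83857949/17280000, spread=56863/691200
Step 6: max=63810457/12960000, min=756065659/155520000, spread=386393/6220800
Step 7: max=25499641187/5184000000, min=302646276869/62208000000, spread=26795339/497664000
Step 8: max=1528113850333/311040000000, min=18178584285871/3732480000000, spread=254051069/5971968000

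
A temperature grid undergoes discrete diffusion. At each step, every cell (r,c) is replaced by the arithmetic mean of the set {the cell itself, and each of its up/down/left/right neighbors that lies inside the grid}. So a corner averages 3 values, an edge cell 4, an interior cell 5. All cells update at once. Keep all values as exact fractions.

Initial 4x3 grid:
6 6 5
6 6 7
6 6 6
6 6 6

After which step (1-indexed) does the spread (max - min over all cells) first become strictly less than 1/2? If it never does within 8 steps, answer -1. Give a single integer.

Answer: 2

Derivation:
Step 1: max=25/4, min=23/4, spread=1/2
Step 2: max=489/80, min=71/12, spread=47/240
  -> spread < 1/2 first at step 2
Step 3: max=14609/2400, min=28573/4800, spread=43/320
Step 4: max=130889/21600, min=258143/43200, spread=727/8640
Step 5: max=13064531/2160000, min=103563493/17280000, spread=63517/1152000
Step 6: max=117512711/19440000, min=932663963/155520000, spread=297509/6220800
Step 7: max=3521660087/583200000, min=56028115417/9331200000, spread=12737839/373248000
Step 8: max=105610884179/17496000000, min=3363101018603/559872000000, spread=131578201/4478976000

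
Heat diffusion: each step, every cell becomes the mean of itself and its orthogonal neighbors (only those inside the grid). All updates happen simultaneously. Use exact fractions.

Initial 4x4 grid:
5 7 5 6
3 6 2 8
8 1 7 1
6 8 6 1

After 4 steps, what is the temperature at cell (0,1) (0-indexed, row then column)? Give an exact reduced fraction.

Step 1: cell (0,1) = 23/4
Step 2: cell (0,1) = 391/80
Step 3: cell (0,1) = 4261/800
Step 4: cell (0,1) = 120911/24000
Full grid after step 4:
  112663/21600 120911/24000 1122407/216000 323003/64800
  1904/375 310421/60000 859169/180000 525601/108000
  73301/13500 178699/36000 867097/180000 93973/21600
  349517/64800 1142111/216000 197747/43200 57383/12960

Answer: 120911/24000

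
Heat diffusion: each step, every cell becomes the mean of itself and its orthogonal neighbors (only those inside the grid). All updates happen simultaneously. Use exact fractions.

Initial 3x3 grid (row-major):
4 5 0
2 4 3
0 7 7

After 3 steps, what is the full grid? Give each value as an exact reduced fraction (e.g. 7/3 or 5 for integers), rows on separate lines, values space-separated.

After step 1:
  11/3 13/4 8/3
  5/2 21/5 7/2
  3 9/2 17/3
After step 2:
  113/36 827/240 113/36
  401/120 359/100 481/120
  10/3 521/120 41/9
After step 3:
  7147/2160 47929/14400 7627/2160
  24127/7200 7491/2000 27527/7200
  661/180 28477/7200 2323/540

Answer: 7147/2160 47929/14400 7627/2160
24127/7200 7491/2000 27527/7200
661/180 28477/7200 2323/540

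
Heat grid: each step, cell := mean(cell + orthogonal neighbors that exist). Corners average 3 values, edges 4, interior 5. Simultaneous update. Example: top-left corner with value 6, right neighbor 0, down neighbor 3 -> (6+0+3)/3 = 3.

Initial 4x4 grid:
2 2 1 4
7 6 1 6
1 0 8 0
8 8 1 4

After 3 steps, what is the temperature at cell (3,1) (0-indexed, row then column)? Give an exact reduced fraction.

Step 1: cell (3,1) = 17/4
Step 2: cell (3,1) = 593/120
Step 3: cell (3,1) = 7417/1800
Full grid after step 3:
  7267/2160 24067/7200 21211/7200 1771/540
  13991/3600 20269/6000 5353/1500 22021/7200
  14879/3600 2527/600 19981/6000 1045/288
  5093/1080 7417/1800 1457/360 1415/432

Answer: 7417/1800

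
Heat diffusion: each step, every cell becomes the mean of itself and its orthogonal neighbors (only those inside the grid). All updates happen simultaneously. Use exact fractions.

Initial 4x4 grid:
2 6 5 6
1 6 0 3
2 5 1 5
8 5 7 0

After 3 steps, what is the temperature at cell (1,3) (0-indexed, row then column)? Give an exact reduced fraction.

Step 1: cell (1,3) = 7/2
Step 2: cell (1,3) = 161/48
Step 3: cell (1,3) = 25957/7200
Full grid after step 3:
  859/240 284/75 1777/450 1679/432
  2861/800 7463/2000 4289/1200 25957/7200
  1987/480 7789/2000 7453/2000 7823/2400
  3251/720 1091/240 4559/1200 2587/720

Answer: 25957/7200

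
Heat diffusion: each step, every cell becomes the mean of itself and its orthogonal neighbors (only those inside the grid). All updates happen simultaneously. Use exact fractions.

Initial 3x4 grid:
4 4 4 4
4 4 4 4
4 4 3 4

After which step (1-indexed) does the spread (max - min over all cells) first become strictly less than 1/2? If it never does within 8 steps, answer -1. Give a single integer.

Answer: 1

Derivation:
Step 1: max=4, min=11/3, spread=1/3
  -> spread < 1/2 first at step 1
Step 2: max=4, min=449/120, spread=31/120
Step 3: max=4, min=4109/1080, spread=211/1080
Step 4: max=7153/1800, min=415103/108000, spread=14077/108000
Step 5: max=428317/108000, min=3747593/972000, spread=5363/48600
Step 6: max=237131/60000, min=112899191/29160000, spread=93859/1166400
Step 7: max=383463533/97200000, min=6788125519/1749600000, spread=4568723/69984000
Step 8: max=11482381111/2916000000, min=408123564371/104976000000, spread=8387449/167961600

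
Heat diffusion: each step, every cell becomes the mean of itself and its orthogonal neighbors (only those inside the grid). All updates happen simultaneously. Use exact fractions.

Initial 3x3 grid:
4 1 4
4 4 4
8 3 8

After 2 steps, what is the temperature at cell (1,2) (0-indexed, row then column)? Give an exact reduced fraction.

Step 1: cell (1,2) = 5
Step 2: cell (1,2) = 81/20
Full grid after step 2:
  15/4 249/80 15/4
  81/20 111/25 81/20
  21/4 379/80 21/4

Answer: 81/20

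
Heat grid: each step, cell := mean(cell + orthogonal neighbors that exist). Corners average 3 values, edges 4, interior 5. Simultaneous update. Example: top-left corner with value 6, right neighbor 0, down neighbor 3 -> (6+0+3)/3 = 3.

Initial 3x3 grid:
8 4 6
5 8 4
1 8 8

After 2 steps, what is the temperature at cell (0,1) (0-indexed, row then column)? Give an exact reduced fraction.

Step 1: cell (0,1) = 13/2
Step 2: cell (0,1) = 679/120
Full grid after step 2:
  53/9 679/120 53/9
  649/120 611/100 709/120
  197/36 1403/240 233/36

Answer: 679/120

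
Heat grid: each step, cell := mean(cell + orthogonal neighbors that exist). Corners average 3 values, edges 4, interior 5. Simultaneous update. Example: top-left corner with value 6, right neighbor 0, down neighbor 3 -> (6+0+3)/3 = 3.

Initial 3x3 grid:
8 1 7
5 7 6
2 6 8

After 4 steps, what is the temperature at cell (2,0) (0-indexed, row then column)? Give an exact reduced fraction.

Step 1: cell (2,0) = 13/3
Step 2: cell (2,0) = 187/36
Step 3: cell (2,0) = 2233/432
Step 4: cell (2,0) = 139871/25920
Full grid after step 4:
  136891/25920 928657/172800 147001/25920
  150647/28800 50173/9000 123329/21600
  139871/25920 106573/19200 152221/25920

Answer: 139871/25920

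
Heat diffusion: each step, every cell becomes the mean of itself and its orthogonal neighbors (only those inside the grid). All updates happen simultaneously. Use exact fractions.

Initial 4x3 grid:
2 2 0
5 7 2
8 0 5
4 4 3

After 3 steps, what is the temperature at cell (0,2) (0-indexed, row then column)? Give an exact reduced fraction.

Answer: 5567/2160

Derivation:
Step 1: cell (0,2) = 4/3
Step 2: cell (0,2) = 91/36
Step 3: cell (0,2) = 5567/2160
Full grid after step 3:
  1237/360 1843/576 5567/2160
  1999/480 1997/600 1153/360
  1193/288 2441/600 155/48
  4789/1080 10739/2880 2641/720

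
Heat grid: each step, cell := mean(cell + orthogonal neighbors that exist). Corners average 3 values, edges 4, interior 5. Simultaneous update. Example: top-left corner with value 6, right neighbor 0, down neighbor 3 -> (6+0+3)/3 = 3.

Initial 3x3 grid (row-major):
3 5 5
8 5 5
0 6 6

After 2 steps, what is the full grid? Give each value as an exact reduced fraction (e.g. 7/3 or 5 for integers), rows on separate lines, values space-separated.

Answer: 83/18 619/120 59/12
99/20 119/25 1303/240
155/36 1223/240 91/18

Derivation:
After step 1:
  16/3 9/2 5
  4 29/5 21/4
  14/3 17/4 17/3
After step 2:
  83/18 619/120 59/12
  99/20 119/25 1303/240
  155/36 1223/240 91/18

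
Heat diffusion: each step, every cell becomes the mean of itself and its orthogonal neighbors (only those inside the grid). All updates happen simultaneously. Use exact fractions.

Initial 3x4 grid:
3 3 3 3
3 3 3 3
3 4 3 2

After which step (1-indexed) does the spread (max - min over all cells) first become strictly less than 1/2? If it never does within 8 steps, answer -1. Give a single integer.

Step 1: max=10/3, min=8/3, spread=2/3
Step 2: max=767/240, min=101/36, spread=281/720
  -> spread < 1/2 first at step 2
Step 3: max=6857/2160, min=311/108, spread=637/2160
Step 4: max=202907/64800, min=2522341/864000, spread=549257/2592000
Step 5: max=6047609/1944000, min=152474879/51840000, spread=26384083/155520000
Step 6: max=180298583/58320000, min=9192148861/3110400000, spread=1271326697/9331200000
Step 7: max=1346621459/437400000, min=553844712599/186624000000, spread=62141329723/559872000000
Step 8: max=322045398199/104976000000, min=33332513987941/11197440000000, spread=3056985459857/33592320000000

Answer: 2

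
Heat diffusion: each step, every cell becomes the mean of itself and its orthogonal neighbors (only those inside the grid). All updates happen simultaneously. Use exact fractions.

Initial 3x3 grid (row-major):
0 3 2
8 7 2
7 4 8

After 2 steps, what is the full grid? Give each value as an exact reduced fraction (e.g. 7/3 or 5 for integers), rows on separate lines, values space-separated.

Answer: 73/18 69/20 121/36
203/40 491/100 331/80
55/9 223/40 191/36

Derivation:
After step 1:
  11/3 3 7/3
  11/2 24/5 19/4
  19/3 13/2 14/3
After step 2:
  73/18 69/20 121/36
  203/40 491/100 331/80
  55/9 223/40 191/36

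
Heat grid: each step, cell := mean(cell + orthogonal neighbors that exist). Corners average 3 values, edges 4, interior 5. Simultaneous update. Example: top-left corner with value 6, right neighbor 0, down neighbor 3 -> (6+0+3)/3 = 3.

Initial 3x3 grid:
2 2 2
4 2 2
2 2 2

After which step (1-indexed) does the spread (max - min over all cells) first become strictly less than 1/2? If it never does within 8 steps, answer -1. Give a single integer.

Answer: 3

Derivation:
Step 1: max=8/3, min=2, spread=2/3
Step 2: max=307/120, min=2, spread=67/120
Step 3: max=2597/1080, min=207/100, spread=1807/5400
  -> spread < 1/2 first at step 3
Step 4: max=1021963/432000, min=5761/2700, spread=33401/144000
Step 5: max=9005933/3888000, min=583391/270000, spread=3025513/19440000
Step 6: max=3575326867/1555200000, min=31555949/14400000, spread=53531/497664
Step 7: max=212656925849/93312000000, min=8567116051/3888000000, spread=450953/5971968
Step 8: max=12706343560603/5598720000000, min=1034128610519/466560000000, spread=3799043/71663616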